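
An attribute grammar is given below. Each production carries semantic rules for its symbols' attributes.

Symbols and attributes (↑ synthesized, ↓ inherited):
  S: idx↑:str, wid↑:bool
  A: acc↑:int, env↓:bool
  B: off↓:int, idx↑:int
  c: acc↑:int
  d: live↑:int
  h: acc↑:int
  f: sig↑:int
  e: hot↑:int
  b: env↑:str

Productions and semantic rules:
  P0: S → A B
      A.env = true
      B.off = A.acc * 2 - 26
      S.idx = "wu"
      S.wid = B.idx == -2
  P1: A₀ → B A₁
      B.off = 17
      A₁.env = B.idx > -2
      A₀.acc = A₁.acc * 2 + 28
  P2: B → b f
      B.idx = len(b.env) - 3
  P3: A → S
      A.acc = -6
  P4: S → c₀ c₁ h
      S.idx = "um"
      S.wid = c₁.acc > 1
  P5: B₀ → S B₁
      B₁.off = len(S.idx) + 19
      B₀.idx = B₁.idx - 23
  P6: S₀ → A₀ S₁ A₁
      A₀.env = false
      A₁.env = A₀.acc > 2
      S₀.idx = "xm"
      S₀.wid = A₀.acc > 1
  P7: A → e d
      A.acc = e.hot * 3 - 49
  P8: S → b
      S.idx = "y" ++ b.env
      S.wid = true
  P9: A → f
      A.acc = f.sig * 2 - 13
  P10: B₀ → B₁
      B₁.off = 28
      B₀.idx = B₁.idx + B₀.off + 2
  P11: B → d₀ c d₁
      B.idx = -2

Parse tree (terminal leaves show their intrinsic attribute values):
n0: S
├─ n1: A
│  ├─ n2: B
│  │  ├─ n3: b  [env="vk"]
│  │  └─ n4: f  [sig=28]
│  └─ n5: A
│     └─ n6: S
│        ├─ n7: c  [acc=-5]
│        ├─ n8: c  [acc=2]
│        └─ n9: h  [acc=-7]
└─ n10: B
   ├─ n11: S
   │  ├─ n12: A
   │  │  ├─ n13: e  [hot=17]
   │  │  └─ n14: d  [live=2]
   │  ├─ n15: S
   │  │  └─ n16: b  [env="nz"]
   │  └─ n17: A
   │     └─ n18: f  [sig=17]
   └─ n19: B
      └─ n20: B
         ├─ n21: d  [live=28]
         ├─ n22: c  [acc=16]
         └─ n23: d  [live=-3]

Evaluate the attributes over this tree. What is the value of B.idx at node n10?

1. n1.env = true  [true]
2. n2.off = 17  [17]
3. n3.env = "vk"  [terminal]
4. n4.sig = 28  [terminal]
5. n2.idx = -1  [len(b.env) - 3]
6. n5.env = true  [B.idx > -2]
7. n7.acc = -5  [terminal]
8. n8.acc = 2  [terminal]
9. n9.acc = -7  [terminal]
10. n6.idx = "um"  ["um"]
11. n6.wid = true  [c₁.acc > 1]
12. n5.acc = -6  [-6]
13. n1.acc = 16  [A₁.acc * 2 + 28]
14. n10.off = 6  [A.acc * 2 - 26]
15. n12.env = false  [false]
16. n13.hot = 17  [terminal]
17. n14.live = 2  [terminal]
18. n12.acc = 2  [e.hot * 3 - 49]
19. n16.env = "nz"  [terminal]
20. n15.idx = "ynz"  ["y" ++ b.env]
21. n15.wid = true  [true]
22. n17.env = false  [A₀.acc > 2]
23. n18.sig = 17  [terminal]
24. n17.acc = 21  [f.sig * 2 - 13]
25. n11.idx = "xm"  ["xm"]
26. n11.wid = true  [A₀.acc > 1]
27. n19.off = 21  [len(S.idx) + 19]
28. n20.off = 28  [28]
29. n21.live = 28  [terminal]
30. n22.acc = 16  [terminal]
31. n23.live = -3  [terminal]
32. n20.idx = -2  [-2]
33. n19.idx = 21  [B₁.idx + B₀.off + 2]
34. n10.idx = -2  [B₁.idx - 23]
35. n0.idx = "wu"  ["wu"]
36. n0.wid = true  [B.idx == -2]

-2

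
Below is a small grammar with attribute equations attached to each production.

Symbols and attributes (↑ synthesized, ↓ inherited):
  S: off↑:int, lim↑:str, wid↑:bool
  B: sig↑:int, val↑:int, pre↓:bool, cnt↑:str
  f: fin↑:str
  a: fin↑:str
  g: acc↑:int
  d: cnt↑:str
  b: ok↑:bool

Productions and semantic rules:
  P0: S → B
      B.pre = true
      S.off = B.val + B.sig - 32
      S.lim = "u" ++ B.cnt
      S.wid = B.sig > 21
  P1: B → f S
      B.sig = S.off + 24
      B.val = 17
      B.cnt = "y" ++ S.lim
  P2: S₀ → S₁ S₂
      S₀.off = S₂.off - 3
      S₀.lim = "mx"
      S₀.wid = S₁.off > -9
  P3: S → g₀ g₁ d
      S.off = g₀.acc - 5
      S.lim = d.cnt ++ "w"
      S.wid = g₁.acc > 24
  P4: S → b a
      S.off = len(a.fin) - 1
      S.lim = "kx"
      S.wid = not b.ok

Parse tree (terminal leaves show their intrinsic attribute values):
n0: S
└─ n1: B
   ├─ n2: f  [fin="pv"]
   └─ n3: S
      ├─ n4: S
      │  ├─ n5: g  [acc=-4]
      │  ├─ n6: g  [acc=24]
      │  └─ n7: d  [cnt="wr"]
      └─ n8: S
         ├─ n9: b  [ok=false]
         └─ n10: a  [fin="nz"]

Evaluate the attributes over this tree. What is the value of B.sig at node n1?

22

1. n1.pre = true  [true]
2. n2.fin = "pv"  [terminal]
3. n5.acc = -4  [terminal]
4. n6.acc = 24  [terminal]
5. n7.cnt = "wr"  [terminal]
6. n4.off = -9  [g₀.acc - 5]
7. n4.lim = "wrw"  [d.cnt ++ "w"]
8. n4.wid = false  [g₁.acc > 24]
9. n9.ok = false  [terminal]
10. n10.fin = "nz"  [terminal]
11. n8.off = 1  [len(a.fin) - 1]
12. n8.lim = "kx"  ["kx"]
13. n8.wid = true  [not b.ok]
14. n3.off = -2  [S₂.off - 3]
15. n3.lim = "mx"  ["mx"]
16. n3.wid = false  [S₁.off > -9]
17. n1.sig = 22  [S.off + 24]
18. n1.val = 17  [17]
19. n1.cnt = "ymx"  ["y" ++ S.lim]
20. n0.off = 7  [B.val + B.sig - 32]
21. n0.lim = "uymx"  ["u" ++ B.cnt]
22. n0.wid = true  [B.sig > 21]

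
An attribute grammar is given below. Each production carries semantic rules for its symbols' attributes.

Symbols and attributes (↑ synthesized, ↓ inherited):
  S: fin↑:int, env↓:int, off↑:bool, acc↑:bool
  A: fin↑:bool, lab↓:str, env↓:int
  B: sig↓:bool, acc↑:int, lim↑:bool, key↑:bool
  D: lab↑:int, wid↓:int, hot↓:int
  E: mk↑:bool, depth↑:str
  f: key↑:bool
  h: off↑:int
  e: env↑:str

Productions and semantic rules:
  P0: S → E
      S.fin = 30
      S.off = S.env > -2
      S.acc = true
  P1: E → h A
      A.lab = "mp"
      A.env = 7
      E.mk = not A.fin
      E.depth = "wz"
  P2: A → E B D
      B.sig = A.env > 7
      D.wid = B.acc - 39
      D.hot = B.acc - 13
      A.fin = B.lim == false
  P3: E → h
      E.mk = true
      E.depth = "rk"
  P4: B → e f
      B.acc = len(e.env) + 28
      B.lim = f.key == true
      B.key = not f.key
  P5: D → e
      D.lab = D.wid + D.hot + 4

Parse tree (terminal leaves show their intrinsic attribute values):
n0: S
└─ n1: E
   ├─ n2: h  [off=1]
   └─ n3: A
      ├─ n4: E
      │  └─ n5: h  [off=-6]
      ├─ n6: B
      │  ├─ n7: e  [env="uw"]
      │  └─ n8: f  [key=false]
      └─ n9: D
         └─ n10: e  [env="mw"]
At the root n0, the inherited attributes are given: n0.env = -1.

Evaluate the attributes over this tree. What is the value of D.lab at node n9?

1. n0.env = -1  [given at root]
2. n2.off = 1  [terminal]
3. n3.lab = "mp"  ["mp"]
4. n3.env = 7  [7]
5. n5.off = -6  [terminal]
6. n4.mk = true  [true]
7. n4.depth = "rk"  ["rk"]
8. n6.sig = false  [A.env > 7]
9. n7.env = "uw"  [terminal]
10. n8.key = false  [terminal]
11. n6.acc = 30  [len(e.env) + 28]
12. n6.lim = false  [f.key == true]
13. n6.key = true  [not f.key]
14. n9.wid = -9  [B.acc - 39]
15. n9.hot = 17  [B.acc - 13]
16. n10.env = "mw"  [terminal]
17. n9.lab = 12  [D.wid + D.hot + 4]
18. n3.fin = true  [B.lim == false]
19. n1.mk = false  [not A.fin]
20. n1.depth = "wz"  ["wz"]
21. n0.fin = 30  [30]
22. n0.off = true  [S.env > -2]
23. n0.acc = true  [true]

12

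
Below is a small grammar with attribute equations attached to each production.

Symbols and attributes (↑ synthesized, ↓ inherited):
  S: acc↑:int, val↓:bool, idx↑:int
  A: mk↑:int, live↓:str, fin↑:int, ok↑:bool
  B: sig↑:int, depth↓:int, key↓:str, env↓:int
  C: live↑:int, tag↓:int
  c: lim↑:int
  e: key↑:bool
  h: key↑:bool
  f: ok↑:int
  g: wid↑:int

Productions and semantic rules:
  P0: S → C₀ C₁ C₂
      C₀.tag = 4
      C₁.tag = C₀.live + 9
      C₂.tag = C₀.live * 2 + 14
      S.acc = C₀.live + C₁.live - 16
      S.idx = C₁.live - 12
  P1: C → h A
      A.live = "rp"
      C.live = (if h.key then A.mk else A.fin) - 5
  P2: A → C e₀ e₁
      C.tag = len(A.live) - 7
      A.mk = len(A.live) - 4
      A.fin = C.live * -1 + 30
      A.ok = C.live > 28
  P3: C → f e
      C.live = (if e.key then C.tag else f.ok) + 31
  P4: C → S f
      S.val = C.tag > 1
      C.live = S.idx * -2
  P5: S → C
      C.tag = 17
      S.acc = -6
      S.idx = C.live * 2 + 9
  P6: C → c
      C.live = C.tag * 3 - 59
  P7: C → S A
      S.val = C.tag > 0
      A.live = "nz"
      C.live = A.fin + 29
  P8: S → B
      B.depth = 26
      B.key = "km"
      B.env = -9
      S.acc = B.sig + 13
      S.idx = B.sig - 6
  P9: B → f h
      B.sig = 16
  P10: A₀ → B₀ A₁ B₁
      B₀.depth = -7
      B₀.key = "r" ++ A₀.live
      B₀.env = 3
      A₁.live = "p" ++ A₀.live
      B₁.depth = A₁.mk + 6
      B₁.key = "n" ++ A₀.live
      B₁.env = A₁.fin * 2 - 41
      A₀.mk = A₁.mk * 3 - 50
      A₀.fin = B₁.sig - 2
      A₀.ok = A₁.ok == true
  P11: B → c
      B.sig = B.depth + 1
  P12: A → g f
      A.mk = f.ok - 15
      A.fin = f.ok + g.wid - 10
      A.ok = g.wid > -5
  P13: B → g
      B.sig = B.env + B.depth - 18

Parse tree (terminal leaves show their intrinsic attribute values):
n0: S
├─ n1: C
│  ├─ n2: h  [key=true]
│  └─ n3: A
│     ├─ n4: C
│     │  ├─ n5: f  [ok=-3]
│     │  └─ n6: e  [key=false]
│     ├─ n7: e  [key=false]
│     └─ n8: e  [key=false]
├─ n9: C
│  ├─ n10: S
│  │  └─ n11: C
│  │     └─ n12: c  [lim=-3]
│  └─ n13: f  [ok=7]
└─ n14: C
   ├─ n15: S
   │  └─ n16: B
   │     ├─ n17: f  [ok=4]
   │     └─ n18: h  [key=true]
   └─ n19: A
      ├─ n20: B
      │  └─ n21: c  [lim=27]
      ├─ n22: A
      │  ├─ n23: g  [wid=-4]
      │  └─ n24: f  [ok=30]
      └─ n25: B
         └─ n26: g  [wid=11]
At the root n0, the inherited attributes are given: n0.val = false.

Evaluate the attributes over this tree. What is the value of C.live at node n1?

1. n0.val = false  [given at root]
2. n1.tag = 4  [4]
3. n2.key = true  [terminal]
4. n3.live = "rp"  ["rp"]
5. n4.tag = -5  [len(A.live) - 7]
6. n5.ok = -3  [terminal]
7. n6.key = false  [terminal]
8. n4.live = 28  [(if e.key then C.tag else f.ok) + 31]
9. n7.key = false  [terminal]
10. n8.key = false  [terminal]
11. n3.mk = -2  [len(A.live) - 4]
12. n3.fin = 2  [C.live * -1 + 30]
13. n3.ok = false  [C.live > 28]
14. n1.live = -7  [(if h.key then A.mk else A.fin) - 5]
15. n9.tag = 2  [C₀.live + 9]
16. n10.val = true  [C.tag > 1]
17. n11.tag = 17  [17]
18. n12.lim = -3  [terminal]
19. n11.live = -8  [C.tag * 3 - 59]
20. n10.acc = -6  [-6]
21. n10.idx = -7  [C.live * 2 + 9]
22. n13.ok = 7  [terminal]
23. n9.live = 14  [S.idx * -2]
24. n14.tag = 0  [C₀.live * 2 + 14]
25. n15.val = false  [C.tag > 0]
26. n16.depth = 26  [26]
27. n16.key = "km"  ["km"]
28. n16.env = -9  [-9]
29. n17.ok = 4  [terminal]
30. n18.key = true  [terminal]
31. n16.sig = 16  [16]
32. n15.acc = 29  [B.sig + 13]
33. n15.idx = 10  [B.sig - 6]
34. n19.live = "nz"  ["nz"]
35. n20.depth = -7  [-7]
36. n20.key = "rnz"  ["r" ++ A₀.live]
37. n20.env = 3  [3]
38. n21.lim = 27  [terminal]
39. n20.sig = -6  [B.depth + 1]
40. n22.live = "pnz"  ["p" ++ A₀.live]
41. n23.wid = -4  [terminal]
42. n24.ok = 30  [terminal]
43. n22.mk = 15  [f.ok - 15]
44. n22.fin = 16  [f.ok + g.wid - 10]
45. n22.ok = true  [g.wid > -5]
46. n25.depth = 21  [A₁.mk + 6]
47. n25.key = "nnz"  ["n" ++ A₀.live]
48. n25.env = -9  [A₁.fin * 2 - 41]
49. n26.wid = 11  [terminal]
50. n25.sig = -6  [B.env + B.depth - 18]
51. n19.mk = -5  [A₁.mk * 3 - 50]
52. n19.fin = -8  [B₁.sig - 2]
53. n19.ok = true  [A₁.ok == true]
54. n14.live = 21  [A.fin + 29]
55. n0.acc = -9  [C₀.live + C₁.live - 16]
56. n0.idx = 2  [C₁.live - 12]

-7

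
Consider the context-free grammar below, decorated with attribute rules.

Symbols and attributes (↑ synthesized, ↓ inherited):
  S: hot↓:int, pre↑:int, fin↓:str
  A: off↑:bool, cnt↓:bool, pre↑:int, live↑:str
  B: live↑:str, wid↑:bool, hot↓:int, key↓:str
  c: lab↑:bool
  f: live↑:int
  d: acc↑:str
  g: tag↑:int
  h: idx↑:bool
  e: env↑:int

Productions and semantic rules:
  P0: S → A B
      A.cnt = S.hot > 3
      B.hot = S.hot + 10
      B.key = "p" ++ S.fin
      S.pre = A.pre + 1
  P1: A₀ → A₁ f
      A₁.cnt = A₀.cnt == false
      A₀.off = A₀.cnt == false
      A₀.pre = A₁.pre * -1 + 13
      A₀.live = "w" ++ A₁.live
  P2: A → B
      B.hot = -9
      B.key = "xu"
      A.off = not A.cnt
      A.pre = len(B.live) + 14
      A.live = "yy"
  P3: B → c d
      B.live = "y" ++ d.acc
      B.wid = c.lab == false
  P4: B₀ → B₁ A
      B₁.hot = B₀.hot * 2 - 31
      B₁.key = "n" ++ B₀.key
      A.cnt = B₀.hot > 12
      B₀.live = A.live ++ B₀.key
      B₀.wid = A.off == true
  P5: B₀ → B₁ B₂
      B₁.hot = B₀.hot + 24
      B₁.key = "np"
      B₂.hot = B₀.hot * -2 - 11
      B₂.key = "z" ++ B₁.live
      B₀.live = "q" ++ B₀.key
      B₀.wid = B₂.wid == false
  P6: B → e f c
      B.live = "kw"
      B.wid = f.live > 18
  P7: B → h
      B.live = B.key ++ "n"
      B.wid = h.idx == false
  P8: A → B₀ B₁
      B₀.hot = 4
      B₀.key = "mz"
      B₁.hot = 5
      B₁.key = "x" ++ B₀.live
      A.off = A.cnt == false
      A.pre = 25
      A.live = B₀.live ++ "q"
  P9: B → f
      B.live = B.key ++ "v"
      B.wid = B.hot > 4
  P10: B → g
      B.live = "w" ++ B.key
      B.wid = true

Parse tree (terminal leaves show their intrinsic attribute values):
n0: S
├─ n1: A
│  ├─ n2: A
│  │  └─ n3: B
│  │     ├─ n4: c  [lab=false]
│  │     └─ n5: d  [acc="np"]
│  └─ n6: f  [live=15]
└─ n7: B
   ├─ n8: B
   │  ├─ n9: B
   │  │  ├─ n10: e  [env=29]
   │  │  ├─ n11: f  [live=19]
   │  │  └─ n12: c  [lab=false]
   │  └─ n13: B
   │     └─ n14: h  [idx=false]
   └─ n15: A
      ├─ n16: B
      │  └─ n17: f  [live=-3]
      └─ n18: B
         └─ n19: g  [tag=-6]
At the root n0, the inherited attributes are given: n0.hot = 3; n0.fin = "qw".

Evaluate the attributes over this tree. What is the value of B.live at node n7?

"mzvqpqw"

1. n0.hot = 3  [given at root]
2. n0.fin = "qw"  [given at root]
3. n1.cnt = false  [S.hot > 3]
4. n2.cnt = true  [A₀.cnt == false]
5. n3.hot = -9  [-9]
6. n3.key = "xu"  ["xu"]
7. n4.lab = false  [terminal]
8. n5.acc = "np"  [terminal]
9. n3.live = "ynp"  ["y" ++ d.acc]
10. n3.wid = true  [c.lab == false]
11. n2.off = false  [not A.cnt]
12. n2.pre = 17  [len(B.live) + 14]
13. n2.live = "yy"  ["yy"]
14. n6.live = 15  [terminal]
15. n1.off = true  [A₀.cnt == false]
16. n1.pre = -4  [A₁.pre * -1 + 13]
17. n1.live = "wyy"  ["w" ++ A₁.live]
18. n7.hot = 13  [S.hot + 10]
19. n7.key = "pqw"  ["p" ++ S.fin]
20. n8.hot = -5  [B₀.hot * 2 - 31]
21. n8.key = "npqw"  ["n" ++ B₀.key]
22. n9.hot = 19  [B₀.hot + 24]
23. n9.key = "np"  ["np"]
24. n10.env = 29  [terminal]
25. n11.live = 19  [terminal]
26. n12.lab = false  [terminal]
27. n9.live = "kw"  ["kw"]
28. n9.wid = true  [f.live > 18]
29. n13.hot = -1  [B₀.hot * -2 - 11]
30. n13.key = "zkw"  ["z" ++ B₁.live]
31. n14.idx = false  [terminal]
32. n13.live = "zkwn"  [B.key ++ "n"]
33. n13.wid = true  [h.idx == false]
34. n8.live = "qnpqw"  ["q" ++ B₀.key]
35. n8.wid = false  [B₂.wid == false]
36. n15.cnt = true  [B₀.hot > 12]
37. n16.hot = 4  [4]
38. n16.key = "mz"  ["mz"]
39. n17.live = -3  [terminal]
40. n16.live = "mzv"  [B.key ++ "v"]
41. n16.wid = false  [B.hot > 4]
42. n18.hot = 5  [5]
43. n18.key = "xmzv"  ["x" ++ B₀.live]
44. n19.tag = -6  [terminal]
45. n18.live = "wxmzv"  ["w" ++ B.key]
46. n18.wid = true  [true]
47. n15.off = false  [A.cnt == false]
48. n15.pre = 25  [25]
49. n15.live = "mzvq"  [B₀.live ++ "q"]
50. n7.live = "mzvqpqw"  [A.live ++ B₀.key]
51. n7.wid = false  [A.off == true]
52. n0.pre = -3  [A.pre + 1]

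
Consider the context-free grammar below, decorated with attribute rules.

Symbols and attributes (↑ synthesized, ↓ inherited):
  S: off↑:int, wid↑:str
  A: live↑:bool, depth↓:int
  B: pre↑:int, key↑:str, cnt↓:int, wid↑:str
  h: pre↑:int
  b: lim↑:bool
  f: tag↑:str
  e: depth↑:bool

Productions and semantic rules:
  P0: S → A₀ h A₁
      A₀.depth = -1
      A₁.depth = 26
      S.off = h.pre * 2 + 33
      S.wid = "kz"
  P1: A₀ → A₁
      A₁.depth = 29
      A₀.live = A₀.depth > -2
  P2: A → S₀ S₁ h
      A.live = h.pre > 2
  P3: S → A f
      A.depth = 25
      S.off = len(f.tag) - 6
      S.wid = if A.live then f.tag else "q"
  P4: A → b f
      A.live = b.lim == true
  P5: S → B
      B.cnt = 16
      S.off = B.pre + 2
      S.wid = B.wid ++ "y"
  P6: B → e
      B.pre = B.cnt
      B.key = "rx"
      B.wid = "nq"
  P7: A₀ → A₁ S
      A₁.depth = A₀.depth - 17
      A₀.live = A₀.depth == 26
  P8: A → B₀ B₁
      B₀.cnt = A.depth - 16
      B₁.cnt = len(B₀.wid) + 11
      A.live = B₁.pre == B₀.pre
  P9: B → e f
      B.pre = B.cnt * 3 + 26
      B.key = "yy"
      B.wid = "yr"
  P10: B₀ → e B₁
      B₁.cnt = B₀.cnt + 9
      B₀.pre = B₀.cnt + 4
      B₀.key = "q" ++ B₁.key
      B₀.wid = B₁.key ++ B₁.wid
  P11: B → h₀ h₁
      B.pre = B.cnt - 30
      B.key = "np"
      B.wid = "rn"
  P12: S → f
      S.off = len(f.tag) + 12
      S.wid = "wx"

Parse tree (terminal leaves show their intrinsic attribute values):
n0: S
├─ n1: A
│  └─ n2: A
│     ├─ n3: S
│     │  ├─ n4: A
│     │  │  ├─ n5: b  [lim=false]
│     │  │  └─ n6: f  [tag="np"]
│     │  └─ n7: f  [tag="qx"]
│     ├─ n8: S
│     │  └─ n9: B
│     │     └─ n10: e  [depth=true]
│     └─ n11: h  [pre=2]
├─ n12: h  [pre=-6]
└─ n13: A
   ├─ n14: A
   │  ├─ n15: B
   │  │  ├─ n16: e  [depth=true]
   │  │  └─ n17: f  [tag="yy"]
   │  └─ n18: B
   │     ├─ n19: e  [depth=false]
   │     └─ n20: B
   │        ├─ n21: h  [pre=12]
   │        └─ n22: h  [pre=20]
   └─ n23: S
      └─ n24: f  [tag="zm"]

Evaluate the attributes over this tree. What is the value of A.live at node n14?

false

1. n1.depth = -1  [-1]
2. n2.depth = 29  [29]
3. n4.depth = 25  [25]
4. n5.lim = false  [terminal]
5. n6.tag = "np"  [terminal]
6. n4.live = false  [b.lim == true]
7. n7.tag = "qx"  [terminal]
8. n3.off = -4  [len(f.tag) - 6]
9. n3.wid = "q"  [if A.live then f.tag else "q"]
10. n9.cnt = 16  [16]
11. n10.depth = true  [terminal]
12. n9.pre = 16  [B.cnt]
13. n9.key = "rx"  ["rx"]
14. n9.wid = "nq"  ["nq"]
15. n8.off = 18  [B.pre + 2]
16. n8.wid = "nqy"  [B.wid ++ "y"]
17. n11.pre = 2  [terminal]
18. n2.live = false  [h.pre > 2]
19. n1.live = true  [A₀.depth > -2]
20. n12.pre = -6  [terminal]
21. n13.depth = 26  [26]
22. n14.depth = 9  [A₀.depth - 17]
23. n15.cnt = -7  [A.depth - 16]
24. n16.depth = true  [terminal]
25. n17.tag = "yy"  [terminal]
26. n15.pre = 5  [B.cnt * 3 + 26]
27. n15.key = "yy"  ["yy"]
28. n15.wid = "yr"  ["yr"]
29. n18.cnt = 13  [len(B₀.wid) + 11]
30. n19.depth = false  [terminal]
31. n20.cnt = 22  [B₀.cnt + 9]
32. n21.pre = 12  [terminal]
33. n22.pre = 20  [terminal]
34. n20.pre = -8  [B.cnt - 30]
35. n20.key = "np"  ["np"]
36. n20.wid = "rn"  ["rn"]
37. n18.pre = 17  [B₀.cnt + 4]
38. n18.key = "qnp"  ["q" ++ B₁.key]
39. n18.wid = "nprn"  [B₁.key ++ B₁.wid]
40. n14.live = false  [B₁.pre == B₀.pre]
41. n24.tag = "zm"  [terminal]
42. n23.off = 14  [len(f.tag) + 12]
43. n23.wid = "wx"  ["wx"]
44. n13.live = true  [A₀.depth == 26]
45. n0.off = 21  [h.pre * 2 + 33]
46. n0.wid = "kz"  ["kz"]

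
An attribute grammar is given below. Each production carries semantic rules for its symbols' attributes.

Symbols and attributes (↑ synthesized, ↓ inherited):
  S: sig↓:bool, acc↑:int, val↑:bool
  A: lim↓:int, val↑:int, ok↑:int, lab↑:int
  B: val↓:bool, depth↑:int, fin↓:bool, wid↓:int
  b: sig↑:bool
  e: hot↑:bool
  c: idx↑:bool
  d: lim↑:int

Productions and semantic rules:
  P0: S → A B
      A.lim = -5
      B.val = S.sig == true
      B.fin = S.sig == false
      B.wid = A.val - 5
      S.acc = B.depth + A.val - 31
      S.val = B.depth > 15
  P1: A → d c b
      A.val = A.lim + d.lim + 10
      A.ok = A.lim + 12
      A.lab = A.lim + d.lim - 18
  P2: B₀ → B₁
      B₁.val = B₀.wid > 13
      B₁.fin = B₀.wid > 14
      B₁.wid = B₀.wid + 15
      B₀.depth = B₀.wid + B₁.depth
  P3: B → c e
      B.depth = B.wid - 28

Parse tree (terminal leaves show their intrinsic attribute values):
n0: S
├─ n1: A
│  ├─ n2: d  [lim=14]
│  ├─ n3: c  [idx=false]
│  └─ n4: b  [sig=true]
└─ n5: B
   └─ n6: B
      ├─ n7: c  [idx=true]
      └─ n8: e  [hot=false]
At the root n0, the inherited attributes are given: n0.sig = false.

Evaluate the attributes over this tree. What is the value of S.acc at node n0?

1. n0.sig = false  [given at root]
2. n1.lim = -5  [-5]
3. n2.lim = 14  [terminal]
4. n3.idx = false  [terminal]
5. n4.sig = true  [terminal]
6. n1.val = 19  [A.lim + d.lim + 10]
7. n1.ok = 7  [A.lim + 12]
8. n1.lab = -9  [A.lim + d.lim - 18]
9. n5.val = false  [S.sig == true]
10. n5.fin = true  [S.sig == false]
11. n5.wid = 14  [A.val - 5]
12. n6.val = true  [B₀.wid > 13]
13. n6.fin = false  [B₀.wid > 14]
14. n6.wid = 29  [B₀.wid + 15]
15. n7.idx = true  [terminal]
16. n8.hot = false  [terminal]
17. n6.depth = 1  [B.wid - 28]
18. n5.depth = 15  [B₀.wid + B₁.depth]
19. n0.acc = 3  [B.depth + A.val - 31]
20. n0.val = false  [B.depth > 15]

3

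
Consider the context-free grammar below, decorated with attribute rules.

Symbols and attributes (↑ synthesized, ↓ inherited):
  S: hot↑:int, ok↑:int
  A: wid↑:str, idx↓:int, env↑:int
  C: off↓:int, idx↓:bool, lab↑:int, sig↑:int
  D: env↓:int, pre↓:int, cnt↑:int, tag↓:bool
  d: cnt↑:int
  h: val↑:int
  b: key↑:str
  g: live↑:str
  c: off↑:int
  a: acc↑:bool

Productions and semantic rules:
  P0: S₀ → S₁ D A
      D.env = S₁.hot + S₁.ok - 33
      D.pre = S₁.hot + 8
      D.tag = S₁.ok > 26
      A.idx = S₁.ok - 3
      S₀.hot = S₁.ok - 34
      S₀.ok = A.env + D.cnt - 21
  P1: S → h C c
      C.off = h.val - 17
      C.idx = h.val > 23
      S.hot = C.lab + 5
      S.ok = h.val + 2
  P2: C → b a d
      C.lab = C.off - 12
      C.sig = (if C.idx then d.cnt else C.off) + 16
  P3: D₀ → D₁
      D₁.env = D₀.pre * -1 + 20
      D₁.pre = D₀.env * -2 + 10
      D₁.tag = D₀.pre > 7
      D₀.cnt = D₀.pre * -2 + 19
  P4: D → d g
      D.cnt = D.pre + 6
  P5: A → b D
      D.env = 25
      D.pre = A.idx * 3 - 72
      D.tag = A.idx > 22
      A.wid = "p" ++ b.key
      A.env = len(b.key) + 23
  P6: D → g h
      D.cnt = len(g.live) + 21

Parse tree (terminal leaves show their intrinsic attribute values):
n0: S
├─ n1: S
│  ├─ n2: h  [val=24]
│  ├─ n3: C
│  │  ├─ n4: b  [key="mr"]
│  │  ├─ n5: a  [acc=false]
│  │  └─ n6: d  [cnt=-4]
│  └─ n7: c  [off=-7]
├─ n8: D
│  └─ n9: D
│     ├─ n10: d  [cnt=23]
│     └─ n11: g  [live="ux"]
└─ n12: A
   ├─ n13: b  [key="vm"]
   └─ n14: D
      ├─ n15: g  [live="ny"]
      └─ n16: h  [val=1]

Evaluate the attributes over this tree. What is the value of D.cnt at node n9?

30

1. n2.val = 24  [terminal]
2. n3.off = 7  [h.val - 17]
3. n3.idx = true  [h.val > 23]
4. n4.key = "mr"  [terminal]
5. n5.acc = false  [terminal]
6. n6.cnt = -4  [terminal]
7. n3.lab = -5  [C.off - 12]
8. n3.sig = 12  [(if C.idx then d.cnt else C.off) + 16]
9. n7.off = -7  [terminal]
10. n1.hot = 0  [C.lab + 5]
11. n1.ok = 26  [h.val + 2]
12. n8.env = -7  [S₁.hot + S₁.ok - 33]
13. n8.pre = 8  [S₁.hot + 8]
14. n8.tag = false  [S₁.ok > 26]
15. n9.env = 12  [D₀.pre * -1 + 20]
16. n9.pre = 24  [D₀.env * -2 + 10]
17. n9.tag = true  [D₀.pre > 7]
18. n10.cnt = 23  [terminal]
19. n11.live = "ux"  [terminal]
20. n9.cnt = 30  [D.pre + 6]
21. n8.cnt = 3  [D₀.pre * -2 + 19]
22. n12.idx = 23  [S₁.ok - 3]
23. n13.key = "vm"  [terminal]
24. n14.env = 25  [25]
25. n14.pre = -3  [A.idx * 3 - 72]
26. n14.tag = true  [A.idx > 22]
27. n15.live = "ny"  [terminal]
28. n16.val = 1  [terminal]
29. n14.cnt = 23  [len(g.live) + 21]
30. n12.wid = "pvm"  ["p" ++ b.key]
31. n12.env = 25  [len(b.key) + 23]
32. n0.hot = -8  [S₁.ok - 34]
33. n0.ok = 7  [A.env + D.cnt - 21]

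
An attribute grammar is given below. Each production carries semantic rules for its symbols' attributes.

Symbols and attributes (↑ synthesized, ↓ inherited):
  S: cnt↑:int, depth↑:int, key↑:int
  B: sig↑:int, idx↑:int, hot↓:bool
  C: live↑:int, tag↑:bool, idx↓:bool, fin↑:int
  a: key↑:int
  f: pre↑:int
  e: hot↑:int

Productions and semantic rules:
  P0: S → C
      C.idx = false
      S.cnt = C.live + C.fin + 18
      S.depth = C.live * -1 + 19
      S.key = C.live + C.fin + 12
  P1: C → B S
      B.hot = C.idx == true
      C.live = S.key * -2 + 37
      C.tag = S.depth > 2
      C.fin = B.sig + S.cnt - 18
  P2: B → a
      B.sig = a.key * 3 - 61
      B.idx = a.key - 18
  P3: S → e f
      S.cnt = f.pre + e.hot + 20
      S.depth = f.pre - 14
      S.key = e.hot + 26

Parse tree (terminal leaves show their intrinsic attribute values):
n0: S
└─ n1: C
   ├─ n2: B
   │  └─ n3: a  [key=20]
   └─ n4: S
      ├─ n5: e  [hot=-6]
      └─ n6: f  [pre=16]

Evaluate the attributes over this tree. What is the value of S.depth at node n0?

1. n1.idx = false  [false]
2. n2.hot = false  [C.idx == true]
3. n3.key = 20  [terminal]
4. n2.sig = -1  [a.key * 3 - 61]
5. n2.idx = 2  [a.key - 18]
6. n5.hot = -6  [terminal]
7. n6.pre = 16  [terminal]
8. n4.cnt = 30  [f.pre + e.hot + 20]
9. n4.depth = 2  [f.pre - 14]
10. n4.key = 20  [e.hot + 26]
11. n1.live = -3  [S.key * -2 + 37]
12. n1.tag = false  [S.depth > 2]
13. n1.fin = 11  [B.sig + S.cnt - 18]
14. n0.cnt = 26  [C.live + C.fin + 18]
15. n0.depth = 22  [C.live * -1 + 19]
16. n0.key = 20  [C.live + C.fin + 12]

22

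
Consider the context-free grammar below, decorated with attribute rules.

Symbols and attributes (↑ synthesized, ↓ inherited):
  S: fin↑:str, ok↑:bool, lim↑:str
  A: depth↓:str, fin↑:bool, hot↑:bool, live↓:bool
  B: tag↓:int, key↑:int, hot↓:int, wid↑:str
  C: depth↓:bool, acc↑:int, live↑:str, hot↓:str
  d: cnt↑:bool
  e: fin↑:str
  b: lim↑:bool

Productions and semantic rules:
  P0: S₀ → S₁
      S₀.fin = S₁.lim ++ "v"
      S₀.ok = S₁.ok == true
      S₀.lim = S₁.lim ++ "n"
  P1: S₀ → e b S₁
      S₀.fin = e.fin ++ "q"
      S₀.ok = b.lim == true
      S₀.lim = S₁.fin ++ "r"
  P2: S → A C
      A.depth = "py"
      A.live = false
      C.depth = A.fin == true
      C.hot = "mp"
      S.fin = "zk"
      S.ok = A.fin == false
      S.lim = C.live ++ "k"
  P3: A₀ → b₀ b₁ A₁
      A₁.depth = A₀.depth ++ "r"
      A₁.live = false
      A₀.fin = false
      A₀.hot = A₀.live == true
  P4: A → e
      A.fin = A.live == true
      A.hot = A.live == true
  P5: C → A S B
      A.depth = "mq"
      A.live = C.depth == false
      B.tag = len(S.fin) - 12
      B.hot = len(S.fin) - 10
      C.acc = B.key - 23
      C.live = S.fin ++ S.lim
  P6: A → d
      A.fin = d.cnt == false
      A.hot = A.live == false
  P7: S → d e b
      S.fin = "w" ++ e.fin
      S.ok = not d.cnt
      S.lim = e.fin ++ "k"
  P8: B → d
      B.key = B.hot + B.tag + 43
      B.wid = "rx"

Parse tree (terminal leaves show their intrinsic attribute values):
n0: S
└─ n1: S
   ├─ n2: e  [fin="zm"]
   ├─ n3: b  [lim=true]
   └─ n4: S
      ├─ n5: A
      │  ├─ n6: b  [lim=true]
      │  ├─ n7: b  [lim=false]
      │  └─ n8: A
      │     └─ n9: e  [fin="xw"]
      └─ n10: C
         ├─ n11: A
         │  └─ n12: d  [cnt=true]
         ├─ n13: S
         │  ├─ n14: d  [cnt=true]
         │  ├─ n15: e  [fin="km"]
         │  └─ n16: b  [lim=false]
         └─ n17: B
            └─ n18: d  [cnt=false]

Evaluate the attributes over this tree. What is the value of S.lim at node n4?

"wkmkmkk"

1. n2.fin = "zm"  [terminal]
2. n3.lim = true  [terminal]
3. n5.depth = "py"  ["py"]
4. n5.live = false  [false]
5. n6.lim = true  [terminal]
6. n7.lim = false  [terminal]
7. n8.depth = "pyr"  [A₀.depth ++ "r"]
8. n8.live = false  [false]
9. n9.fin = "xw"  [terminal]
10. n8.fin = false  [A.live == true]
11. n8.hot = false  [A.live == true]
12. n5.fin = false  [false]
13. n5.hot = false  [A₀.live == true]
14. n10.depth = false  [A.fin == true]
15. n10.hot = "mp"  ["mp"]
16. n11.depth = "mq"  ["mq"]
17. n11.live = true  [C.depth == false]
18. n12.cnt = true  [terminal]
19. n11.fin = false  [d.cnt == false]
20. n11.hot = false  [A.live == false]
21. n14.cnt = true  [terminal]
22. n15.fin = "km"  [terminal]
23. n16.lim = false  [terminal]
24. n13.fin = "wkm"  ["w" ++ e.fin]
25. n13.ok = false  [not d.cnt]
26. n13.lim = "kmk"  [e.fin ++ "k"]
27. n17.tag = -9  [len(S.fin) - 12]
28. n17.hot = -7  [len(S.fin) - 10]
29. n18.cnt = false  [terminal]
30. n17.key = 27  [B.hot + B.tag + 43]
31. n17.wid = "rx"  ["rx"]
32. n10.acc = 4  [B.key - 23]
33. n10.live = "wkmkmk"  [S.fin ++ S.lim]
34. n4.fin = "zk"  ["zk"]
35. n4.ok = true  [A.fin == false]
36. n4.lim = "wkmkmkk"  [C.live ++ "k"]
37. n1.fin = "zmq"  [e.fin ++ "q"]
38. n1.ok = true  [b.lim == true]
39. n1.lim = "zkr"  [S₁.fin ++ "r"]
40. n0.fin = "zkrv"  [S₁.lim ++ "v"]
41. n0.ok = true  [S₁.ok == true]
42. n0.lim = "zkrn"  [S₁.lim ++ "n"]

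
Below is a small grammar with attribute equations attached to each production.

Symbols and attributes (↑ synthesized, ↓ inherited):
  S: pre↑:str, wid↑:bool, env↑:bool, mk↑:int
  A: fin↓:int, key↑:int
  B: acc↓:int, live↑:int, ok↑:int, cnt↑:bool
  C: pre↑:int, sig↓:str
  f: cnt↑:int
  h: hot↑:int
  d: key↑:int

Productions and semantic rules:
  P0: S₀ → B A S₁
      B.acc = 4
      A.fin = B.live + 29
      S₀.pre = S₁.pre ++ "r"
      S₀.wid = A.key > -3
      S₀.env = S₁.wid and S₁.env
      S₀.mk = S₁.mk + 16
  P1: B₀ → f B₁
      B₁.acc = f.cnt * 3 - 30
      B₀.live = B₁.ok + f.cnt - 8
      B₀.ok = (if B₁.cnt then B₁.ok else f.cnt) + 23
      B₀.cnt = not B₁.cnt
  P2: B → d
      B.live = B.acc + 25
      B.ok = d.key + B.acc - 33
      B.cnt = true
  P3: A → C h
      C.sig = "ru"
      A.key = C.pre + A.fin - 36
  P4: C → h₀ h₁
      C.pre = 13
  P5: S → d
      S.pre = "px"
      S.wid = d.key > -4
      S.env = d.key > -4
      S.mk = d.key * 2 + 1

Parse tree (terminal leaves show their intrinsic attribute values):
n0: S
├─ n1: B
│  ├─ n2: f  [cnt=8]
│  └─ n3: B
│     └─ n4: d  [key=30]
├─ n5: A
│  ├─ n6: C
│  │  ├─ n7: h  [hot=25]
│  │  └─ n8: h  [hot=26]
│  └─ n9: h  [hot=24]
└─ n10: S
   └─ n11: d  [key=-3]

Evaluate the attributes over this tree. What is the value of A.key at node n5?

-3

1. n1.acc = 4  [4]
2. n2.cnt = 8  [terminal]
3. n3.acc = -6  [f.cnt * 3 - 30]
4. n4.key = 30  [terminal]
5. n3.live = 19  [B.acc + 25]
6. n3.ok = -9  [d.key + B.acc - 33]
7. n3.cnt = true  [true]
8. n1.live = -9  [B₁.ok + f.cnt - 8]
9. n1.ok = 14  [(if B₁.cnt then B₁.ok else f.cnt) + 23]
10. n1.cnt = false  [not B₁.cnt]
11. n5.fin = 20  [B.live + 29]
12. n6.sig = "ru"  ["ru"]
13. n7.hot = 25  [terminal]
14. n8.hot = 26  [terminal]
15. n6.pre = 13  [13]
16. n9.hot = 24  [terminal]
17. n5.key = -3  [C.pre + A.fin - 36]
18. n11.key = -3  [terminal]
19. n10.pre = "px"  ["px"]
20. n10.wid = true  [d.key > -4]
21. n10.env = true  [d.key > -4]
22. n10.mk = -5  [d.key * 2 + 1]
23. n0.pre = "pxr"  [S₁.pre ++ "r"]
24. n0.wid = false  [A.key > -3]
25. n0.env = true  [S₁.wid and S₁.env]
26. n0.mk = 11  [S₁.mk + 16]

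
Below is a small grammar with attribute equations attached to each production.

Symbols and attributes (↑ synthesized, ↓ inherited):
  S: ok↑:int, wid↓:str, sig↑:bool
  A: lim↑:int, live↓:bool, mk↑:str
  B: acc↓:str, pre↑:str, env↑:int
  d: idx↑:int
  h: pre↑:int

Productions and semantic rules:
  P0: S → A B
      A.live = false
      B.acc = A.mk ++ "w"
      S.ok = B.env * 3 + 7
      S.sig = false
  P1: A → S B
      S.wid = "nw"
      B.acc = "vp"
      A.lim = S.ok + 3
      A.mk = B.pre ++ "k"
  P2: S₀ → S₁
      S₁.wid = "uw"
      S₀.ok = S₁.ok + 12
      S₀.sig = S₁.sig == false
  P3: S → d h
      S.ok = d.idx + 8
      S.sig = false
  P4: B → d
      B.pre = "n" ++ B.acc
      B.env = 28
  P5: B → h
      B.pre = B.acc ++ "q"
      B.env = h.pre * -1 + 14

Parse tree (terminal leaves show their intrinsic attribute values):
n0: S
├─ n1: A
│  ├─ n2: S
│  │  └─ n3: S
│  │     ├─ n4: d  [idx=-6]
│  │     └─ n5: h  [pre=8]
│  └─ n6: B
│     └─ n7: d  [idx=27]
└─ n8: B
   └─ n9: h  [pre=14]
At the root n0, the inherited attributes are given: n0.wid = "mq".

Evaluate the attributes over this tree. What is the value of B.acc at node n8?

1. n0.wid = "mq"  [given at root]
2. n1.live = false  [false]
3. n2.wid = "nw"  ["nw"]
4. n3.wid = "uw"  ["uw"]
5. n4.idx = -6  [terminal]
6. n5.pre = 8  [terminal]
7. n3.ok = 2  [d.idx + 8]
8. n3.sig = false  [false]
9. n2.ok = 14  [S₁.ok + 12]
10. n2.sig = true  [S₁.sig == false]
11. n6.acc = "vp"  ["vp"]
12. n7.idx = 27  [terminal]
13. n6.pre = "nvp"  ["n" ++ B.acc]
14. n6.env = 28  [28]
15. n1.lim = 17  [S.ok + 3]
16. n1.mk = "nvpk"  [B.pre ++ "k"]
17. n8.acc = "nvpkw"  [A.mk ++ "w"]
18. n9.pre = 14  [terminal]
19. n8.pre = "nvpkwq"  [B.acc ++ "q"]
20. n8.env = 0  [h.pre * -1 + 14]
21. n0.ok = 7  [B.env * 3 + 7]
22. n0.sig = false  [false]

"nvpkw"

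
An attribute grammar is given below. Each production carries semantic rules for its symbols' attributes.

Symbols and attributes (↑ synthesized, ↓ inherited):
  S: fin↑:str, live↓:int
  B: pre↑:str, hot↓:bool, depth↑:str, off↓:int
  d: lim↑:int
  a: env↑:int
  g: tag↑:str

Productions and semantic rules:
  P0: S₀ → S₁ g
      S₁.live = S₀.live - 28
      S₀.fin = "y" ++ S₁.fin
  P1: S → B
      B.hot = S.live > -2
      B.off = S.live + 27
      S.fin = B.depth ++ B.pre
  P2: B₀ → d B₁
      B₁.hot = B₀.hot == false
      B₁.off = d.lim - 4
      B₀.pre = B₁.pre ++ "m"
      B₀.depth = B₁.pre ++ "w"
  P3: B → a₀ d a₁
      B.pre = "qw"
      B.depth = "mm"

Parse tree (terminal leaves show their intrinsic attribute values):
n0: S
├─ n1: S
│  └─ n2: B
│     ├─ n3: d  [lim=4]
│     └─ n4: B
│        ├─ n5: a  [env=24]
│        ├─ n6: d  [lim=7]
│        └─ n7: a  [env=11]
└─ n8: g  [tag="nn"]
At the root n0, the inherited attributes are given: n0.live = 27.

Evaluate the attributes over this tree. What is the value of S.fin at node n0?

"yqwwqwm"

1. n0.live = 27  [given at root]
2. n1.live = -1  [S₀.live - 28]
3. n2.hot = true  [S.live > -2]
4. n2.off = 26  [S.live + 27]
5. n3.lim = 4  [terminal]
6. n4.hot = false  [B₀.hot == false]
7. n4.off = 0  [d.lim - 4]
8. n5.env = 24  [terminal]
9. n6.lim = 7  [terminal]
10. n7.env = 11  [terminal]
11. n4.pre = "qw"  ["qw"]
12. n4.depth = "mm"  ["mm"]
13. n2.pre = "qwm"  [B₁.pre ++ "m"]
14. n2.depth = "qww"  [B₁.pre ++ "w"]
15. n1.fin = "qwwqwm"  [B.depth ++ B.pre]
16. n8.tag = "nn"  [terminal]
17. n0.fin = "yqwwqwm"  ["y" ++ S₁.fin]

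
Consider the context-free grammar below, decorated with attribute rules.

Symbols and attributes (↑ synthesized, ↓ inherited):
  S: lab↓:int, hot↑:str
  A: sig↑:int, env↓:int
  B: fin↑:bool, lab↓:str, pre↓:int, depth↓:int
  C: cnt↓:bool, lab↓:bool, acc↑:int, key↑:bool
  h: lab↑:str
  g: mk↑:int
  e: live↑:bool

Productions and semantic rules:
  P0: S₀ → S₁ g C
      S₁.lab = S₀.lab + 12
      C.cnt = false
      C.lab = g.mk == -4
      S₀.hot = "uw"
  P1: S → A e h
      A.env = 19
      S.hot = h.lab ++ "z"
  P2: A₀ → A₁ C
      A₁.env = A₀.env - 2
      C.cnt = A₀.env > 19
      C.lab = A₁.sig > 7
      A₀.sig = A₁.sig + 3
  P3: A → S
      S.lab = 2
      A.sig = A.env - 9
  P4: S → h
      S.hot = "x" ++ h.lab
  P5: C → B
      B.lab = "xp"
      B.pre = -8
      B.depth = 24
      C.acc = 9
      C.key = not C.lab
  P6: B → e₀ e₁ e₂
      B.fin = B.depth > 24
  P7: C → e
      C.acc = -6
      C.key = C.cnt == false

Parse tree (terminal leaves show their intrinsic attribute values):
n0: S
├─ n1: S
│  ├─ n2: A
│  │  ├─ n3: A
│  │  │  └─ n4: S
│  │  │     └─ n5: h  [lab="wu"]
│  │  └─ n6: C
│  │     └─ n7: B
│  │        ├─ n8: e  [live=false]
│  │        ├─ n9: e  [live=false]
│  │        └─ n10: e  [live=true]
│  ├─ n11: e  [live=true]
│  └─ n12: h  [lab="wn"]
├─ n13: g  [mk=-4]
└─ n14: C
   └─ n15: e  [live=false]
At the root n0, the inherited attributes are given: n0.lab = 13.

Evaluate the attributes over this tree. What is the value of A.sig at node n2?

11

1. n0.lab = 13  [given at root]
2. n1.lab = 25  [S₀.lab + 12]
3. n2.env = 19  [19]
4. n3.env = 17  [A₀.env - 2]
5. n4.lab = 2  [2]
6. n5.lab = "wu"  [terminal]
7. n4.hot = "xwu"  ["x" ++ h.lab]
8. n3.sig = 8  [A.env - 9]
9. n6.cnt = false  [A₀.env > 19]
10. n6.lab = true  [A₁.sig > 7]
11. n7.lab = "xp"  ["xp"]
12. n7.pre = -8  [-8]
13. n7.depth = 24  [24]
14. n8.live = false  [terminal]
15. n9.live = false  [terminal]
16. n10.live = true  [terminal]
17. n7.fin = false  [B.depth > 24]
18. n6.acc = 9  [9]
19. n6.key = false  [not C.lab]
20. n2.sig = 11  [A₁.sig + 3]
21. n11.live = true  [terminal]
22. n12.lab = "wn"  [terminal]
23. n1.hot = "wnz"  [h.lab ++ "z"]
24. n13.mk = -4  [terminal]
25. n14.cnt = false  [false]
26. n14.lab = true  [g.mk == -4]
27. n15.live = false  [terminal]
28. n14.acc = -6  [-6]
29. n14.key = true  [C.cnt == false]
30. n0.hot = "uw"  ["uw"]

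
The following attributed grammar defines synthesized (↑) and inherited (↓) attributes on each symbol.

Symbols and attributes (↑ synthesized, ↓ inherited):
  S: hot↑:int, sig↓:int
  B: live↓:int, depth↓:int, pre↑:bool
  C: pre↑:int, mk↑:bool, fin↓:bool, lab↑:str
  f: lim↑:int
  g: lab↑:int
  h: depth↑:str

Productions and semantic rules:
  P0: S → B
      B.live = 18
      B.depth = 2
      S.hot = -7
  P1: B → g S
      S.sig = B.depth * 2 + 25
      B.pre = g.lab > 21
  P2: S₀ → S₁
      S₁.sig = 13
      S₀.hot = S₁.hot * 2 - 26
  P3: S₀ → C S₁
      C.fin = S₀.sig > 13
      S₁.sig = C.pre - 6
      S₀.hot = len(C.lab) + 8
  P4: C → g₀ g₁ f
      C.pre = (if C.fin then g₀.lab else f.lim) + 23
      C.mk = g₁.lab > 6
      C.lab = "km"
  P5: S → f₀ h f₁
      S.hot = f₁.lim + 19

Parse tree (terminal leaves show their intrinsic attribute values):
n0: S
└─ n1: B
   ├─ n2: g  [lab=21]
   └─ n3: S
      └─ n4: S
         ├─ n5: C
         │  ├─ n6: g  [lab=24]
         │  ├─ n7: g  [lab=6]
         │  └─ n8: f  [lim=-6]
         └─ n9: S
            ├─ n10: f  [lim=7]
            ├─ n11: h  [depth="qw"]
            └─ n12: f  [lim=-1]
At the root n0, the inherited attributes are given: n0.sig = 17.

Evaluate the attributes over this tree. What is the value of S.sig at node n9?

11

1. n0.sig = 17  [given at root]
2. n1.live = 18  [18]
3. n1.depth = 2  [2]
4. n2.lab = 21  [terminal]
5. n3.sig = 29  [B.depth * 2 + 25]
6. n4.sig = 13  [13]
7. n5.fin = false  [S₀.sig > 13]
8. n6.lab = 24  [terminal]
9. n7.lab = 6  [terminal]
10. n8.lim = -6  [terminal]
11. n5.pre = 17  [(if C.fin then g₀.lab else f.lim) + 23]
12. n5.mk = false  [g₁.lab > 6]
13. n5.lab = "km"  ["km"]
14. n9.sig = 11  [C.pre - 6]
15. n10.lim = 7  [terminal]
16. n11.depth = "qw"  [terminal]
17. n12.lim = -1  [terminal]
18. n9.hot = 18  [f₁.lim + 19]
19. n4.hot = 10  [len(C.lab) + 8]
20. n3.hot = -6  [S₁.hot * 2 - 26]
21. n1.pre = false  [g.lab > 21]
22. n0.hot = -7  [-7]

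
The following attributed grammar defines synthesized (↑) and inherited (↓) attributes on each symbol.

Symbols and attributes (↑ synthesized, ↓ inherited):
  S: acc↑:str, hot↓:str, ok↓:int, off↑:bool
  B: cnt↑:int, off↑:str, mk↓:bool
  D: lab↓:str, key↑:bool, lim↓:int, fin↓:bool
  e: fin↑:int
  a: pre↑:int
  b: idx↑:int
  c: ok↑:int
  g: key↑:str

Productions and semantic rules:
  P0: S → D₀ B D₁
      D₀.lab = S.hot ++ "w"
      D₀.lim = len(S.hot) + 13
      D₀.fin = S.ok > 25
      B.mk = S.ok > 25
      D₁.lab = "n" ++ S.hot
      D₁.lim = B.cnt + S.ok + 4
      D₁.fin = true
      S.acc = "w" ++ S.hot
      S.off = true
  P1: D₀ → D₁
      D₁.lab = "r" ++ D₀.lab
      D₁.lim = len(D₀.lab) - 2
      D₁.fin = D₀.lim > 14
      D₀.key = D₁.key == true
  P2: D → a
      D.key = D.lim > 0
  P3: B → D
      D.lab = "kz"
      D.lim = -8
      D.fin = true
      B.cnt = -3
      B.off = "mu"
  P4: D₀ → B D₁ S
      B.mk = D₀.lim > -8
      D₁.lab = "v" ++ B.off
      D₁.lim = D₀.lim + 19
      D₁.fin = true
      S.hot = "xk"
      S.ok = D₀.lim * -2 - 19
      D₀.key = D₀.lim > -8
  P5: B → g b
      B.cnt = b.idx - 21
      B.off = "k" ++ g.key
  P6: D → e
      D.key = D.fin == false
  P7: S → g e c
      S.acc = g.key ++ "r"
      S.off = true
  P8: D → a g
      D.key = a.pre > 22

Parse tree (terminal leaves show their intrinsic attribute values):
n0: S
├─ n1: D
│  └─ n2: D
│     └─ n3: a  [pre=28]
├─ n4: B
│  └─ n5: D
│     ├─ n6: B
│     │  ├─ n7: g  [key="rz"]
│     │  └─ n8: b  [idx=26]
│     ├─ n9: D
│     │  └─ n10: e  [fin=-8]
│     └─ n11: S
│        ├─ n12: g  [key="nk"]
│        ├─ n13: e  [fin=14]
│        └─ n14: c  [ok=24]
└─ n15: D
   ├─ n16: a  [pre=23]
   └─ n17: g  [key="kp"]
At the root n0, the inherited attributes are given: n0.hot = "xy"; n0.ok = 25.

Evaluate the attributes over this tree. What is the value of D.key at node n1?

1. n0.hot = "xy"  [given at root]
2. n0.ok = 25  [given at root]
3. n1.lab = "xyw"  [S.hot ++ "w"]
4. n1.lim = 15  [len(S.hot) + 13]
5. n1.fin = false  [S.ok > 25]
6. n2.lab = "rxyw"  ["r" ++ D₀.lab]
7. n2.lim = 1  [len(D₀.lab) - 2]
8. n2.fin = true  [D₀.lim > 14]
9. n3.pre = 28  [terminal]
10. n2.key = true  [D.lim > 0]
11. n1.key = true  [D₁.key == true]
12. n4.mk = false  [S.ok > 25]
13. n5.lab = "kz"  ["kz"]
14. n5.lim = -8  [-8]
15. n5.fin = true  [true]
16. n6.mk = false  [D₀.lim > -8]
17. n7.key = "rz"  [terminal]
18. n8.idx = 26  [terminal]
19. n6.cnt = 5  [b.idx - 21]
20. n6.off = "krz"  ["k" ++ g.key]
21. n9.lab = "vkrz"  ["v" ++ B.off]
22. n9.lim = 11  [D₀.lim + 19]
23. n9.fin = true  [true]
24. n10.fin = -8  [terminal]
25. n9.key = false  [D.fin == false]
26. n11.hot = "xk"  ["xk"]
27. n11.ok = -3  [D₀.lim * -2 - 19]
28. n12.key = "nk"  [terminal]
29. n13.fin = 14  [terminal]
30. n14.ok = 24  [terminal]
31. n11.acc = "nkr"  [g.key ++ "r"]
32. n11.off = true  [true]
33. n5.key = false  [D₀.lim > -8]
34. n4.cnt = -3  [-3]
35. n4.off = "mu"  ["mu"]
36. n15.lab = "nxy"  ["n" ++ S.hot]
37. n15.lim = 26  [B.cnt + S.ok + 4]
38. n15.fin = true  [true]
39. n16.pre = 23  [terminal]
40. n17.key = "kp"  [terminal]
41. n15.key = true  [a.pre > 22]
42. n0.acc = "wxy"  ["w" ++ S.hot]
43. n0.off = true  [true]

true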